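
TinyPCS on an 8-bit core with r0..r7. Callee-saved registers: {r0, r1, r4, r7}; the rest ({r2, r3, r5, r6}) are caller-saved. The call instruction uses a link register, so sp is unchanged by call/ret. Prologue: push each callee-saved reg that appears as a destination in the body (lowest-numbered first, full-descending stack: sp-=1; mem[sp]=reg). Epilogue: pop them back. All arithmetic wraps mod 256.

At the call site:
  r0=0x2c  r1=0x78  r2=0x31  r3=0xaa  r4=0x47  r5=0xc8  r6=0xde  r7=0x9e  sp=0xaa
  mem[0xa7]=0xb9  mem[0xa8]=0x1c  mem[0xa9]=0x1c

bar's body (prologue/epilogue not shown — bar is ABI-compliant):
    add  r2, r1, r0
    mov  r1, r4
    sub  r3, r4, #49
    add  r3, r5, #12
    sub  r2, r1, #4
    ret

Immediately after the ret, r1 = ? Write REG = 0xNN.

REG = 0x78

prologue: push r1 → mem[0xa9]=0x78, sp=0xa9
body[0] add  r2, r1, r0 → r2=0xa4
body[1] mov  r1, r4 → r1=0x47
body[2] sub  r3, r4, #49 → r3=0x16
body[3] add  r3, r5, #12 → r3=0xd4
body[4] sub  r2, r1, #4 → r2=0x43
epilogue: pop r1=0x78, sp=0xaa
r1 is callee-saved → restored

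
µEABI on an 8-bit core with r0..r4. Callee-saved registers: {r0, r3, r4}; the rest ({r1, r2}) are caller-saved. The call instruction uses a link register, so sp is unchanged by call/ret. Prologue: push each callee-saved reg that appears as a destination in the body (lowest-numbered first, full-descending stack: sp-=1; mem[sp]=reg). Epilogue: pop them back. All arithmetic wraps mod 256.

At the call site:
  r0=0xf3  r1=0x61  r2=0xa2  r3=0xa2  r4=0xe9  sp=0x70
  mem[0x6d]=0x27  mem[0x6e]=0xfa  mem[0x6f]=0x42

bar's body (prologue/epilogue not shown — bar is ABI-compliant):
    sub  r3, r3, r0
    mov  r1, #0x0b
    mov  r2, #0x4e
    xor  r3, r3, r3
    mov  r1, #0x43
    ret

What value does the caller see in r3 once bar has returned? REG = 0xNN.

REG = 0xa2

prologue: push r3 -> mem[0x6f]=0xa2, sp=0x6f
body[0] sub  r3, r3, r0 -> r3=0xaf
body[1] mov  r1, #0x0b -> r1=0x0b
body[2] mov  r2, #0x4e -> r2=0x4e
body[3] xor  r3, r3, r3 -> r3=0x00
body[4] mov  r1, #0x43 -> r1=0x43
epilogue: pop r3=0xa2, sp=0x70
r3 is callee-saved -> restored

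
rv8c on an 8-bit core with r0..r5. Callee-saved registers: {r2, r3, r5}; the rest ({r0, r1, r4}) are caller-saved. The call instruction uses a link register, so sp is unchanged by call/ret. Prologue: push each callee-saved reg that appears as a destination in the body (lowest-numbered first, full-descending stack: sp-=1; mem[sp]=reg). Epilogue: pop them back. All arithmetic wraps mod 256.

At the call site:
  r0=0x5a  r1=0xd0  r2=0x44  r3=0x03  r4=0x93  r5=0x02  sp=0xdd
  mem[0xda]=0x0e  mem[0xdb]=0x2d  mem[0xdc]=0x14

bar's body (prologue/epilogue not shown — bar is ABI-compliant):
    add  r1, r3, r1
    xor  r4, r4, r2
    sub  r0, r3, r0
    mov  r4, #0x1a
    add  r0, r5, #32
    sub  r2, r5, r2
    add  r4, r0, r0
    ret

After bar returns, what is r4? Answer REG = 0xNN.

REG = 0x44

prologue: push r2 -> mem[0xdc]=0x44, sp=0xdc
body[0] add  r1, r3, r1 -> r1=0xd3
body[1] xor  r4, r4, r2 -> r4=0xd7
body[2] sub  r0, r3, r0 -> r0=0xa9
body[3] mov  r4, #0x1a -> r4=0x1a
body[4] add  r0, r5, #32 -> r0=0x22
body[5] sub  r2, r5, r2 -> r2=0xbe
body[6] add  r4, r0, r0 -> r4=0x44
epilogue: pop r2=0x44, sp=0xdd
r4 is caller-saved -> body value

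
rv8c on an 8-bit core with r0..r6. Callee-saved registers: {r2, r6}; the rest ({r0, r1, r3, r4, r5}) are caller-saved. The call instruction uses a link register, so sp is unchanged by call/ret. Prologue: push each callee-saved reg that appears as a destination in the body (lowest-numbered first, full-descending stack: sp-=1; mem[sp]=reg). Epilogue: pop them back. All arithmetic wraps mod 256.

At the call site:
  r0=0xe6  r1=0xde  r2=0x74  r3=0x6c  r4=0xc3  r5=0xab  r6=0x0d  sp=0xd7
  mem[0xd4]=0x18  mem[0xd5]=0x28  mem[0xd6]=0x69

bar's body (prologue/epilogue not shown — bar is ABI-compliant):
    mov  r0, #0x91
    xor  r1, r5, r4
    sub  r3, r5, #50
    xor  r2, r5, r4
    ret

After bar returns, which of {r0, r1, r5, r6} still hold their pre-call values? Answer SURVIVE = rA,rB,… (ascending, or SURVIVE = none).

prologue: push r2 → mem[0xd6]=0x74, sp=0xd6
body[0] mov  r0, #0x91 → r0=0x91
body[1] xor  r1, r5, r4 → r1=0x68
body[2] sub  r3, r5, #50 → r3=0x79
body[3] xor  r2, r5, r4 → r2=0x68
epilogue: pop r2=0x74, sp=0xd7
r0: caller-saved, written=True
r1: caller-saved, written=True
r5: caller-saved, written=False
r6: callee-saved, written=False

SURVIVE = r5,r6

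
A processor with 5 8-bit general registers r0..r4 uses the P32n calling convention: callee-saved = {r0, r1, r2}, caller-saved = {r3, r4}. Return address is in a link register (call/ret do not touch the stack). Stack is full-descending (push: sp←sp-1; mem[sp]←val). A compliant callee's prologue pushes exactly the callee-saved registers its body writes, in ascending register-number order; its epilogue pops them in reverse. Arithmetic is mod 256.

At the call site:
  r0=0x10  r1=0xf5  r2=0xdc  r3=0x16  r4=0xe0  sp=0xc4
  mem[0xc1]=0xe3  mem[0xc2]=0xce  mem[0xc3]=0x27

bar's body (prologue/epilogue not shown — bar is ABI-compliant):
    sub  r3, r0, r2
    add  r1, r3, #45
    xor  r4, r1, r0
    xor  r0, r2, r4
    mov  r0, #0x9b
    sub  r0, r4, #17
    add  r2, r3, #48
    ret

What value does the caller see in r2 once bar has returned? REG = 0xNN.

REG = 0xdc

prologue: push r0 → mem[0xc3]=0x10, sp=0xc3
prologue: push r1 → mem[0xc2]=0xf5, sp=0xc2
prologue: push r2 → mem[0xc1]=0xdc, sp=0xc1
body[0] sub  r3, r0, r2 → r3=0x34
body[1] add  r1, r3, #45 → r1=0x61
body[2] xor  r4, r1, r0 → r4=0x71
body[3] xor  r0, r2, r4 → r0=0xad
body[4] mov  r0, #0x9b → r0=0x9b
body[5] sub  r0, r4, #17 → r0=0x60
body[6] add  r2, r3, #48 → r2=0x64
epilogue: pop r2=0xdc, sp=0xc2
epilogue: pop r1=0xf5, sp=0xc3
epilogue: pop r0=0x10, sp=0xc4
r2 is callee-saved → restored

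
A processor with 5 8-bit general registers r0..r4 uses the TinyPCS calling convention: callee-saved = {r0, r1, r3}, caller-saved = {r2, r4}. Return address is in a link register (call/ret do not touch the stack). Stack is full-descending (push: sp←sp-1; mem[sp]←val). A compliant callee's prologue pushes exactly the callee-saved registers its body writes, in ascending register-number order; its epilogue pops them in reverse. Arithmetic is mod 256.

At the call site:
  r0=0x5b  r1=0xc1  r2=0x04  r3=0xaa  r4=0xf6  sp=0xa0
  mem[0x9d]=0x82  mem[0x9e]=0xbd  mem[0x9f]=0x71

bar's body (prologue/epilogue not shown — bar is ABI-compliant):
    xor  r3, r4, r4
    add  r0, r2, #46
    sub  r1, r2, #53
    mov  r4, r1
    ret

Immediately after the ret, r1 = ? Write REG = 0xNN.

REG = 0xc1

prologue: push r0 -> mem[0x9f]=0x5b, sp=0x9f
prologue: push r1 -> mem[0x9e]=0xc1, sp=0x9e
prologue: push r3 -> mem[0x9d]=0xaa, sp=0x9d
body[0] xor  r3, r4, r4 -> r3=0x00
body[1] add  r0, r2, #46 -> r0=0x32
body[2] sub  r1, r2, #53 -> r1=0xcf
body[3] mov  r4, r1 -> r4=0xcf
epilogue: pop r3=0xaa, sp=0x9e
epilogue: pop r1=0xc1, sp=0x9f
epilogue: pop r0=0x5b, sp=0xa0
r1 is callee-saved -> restored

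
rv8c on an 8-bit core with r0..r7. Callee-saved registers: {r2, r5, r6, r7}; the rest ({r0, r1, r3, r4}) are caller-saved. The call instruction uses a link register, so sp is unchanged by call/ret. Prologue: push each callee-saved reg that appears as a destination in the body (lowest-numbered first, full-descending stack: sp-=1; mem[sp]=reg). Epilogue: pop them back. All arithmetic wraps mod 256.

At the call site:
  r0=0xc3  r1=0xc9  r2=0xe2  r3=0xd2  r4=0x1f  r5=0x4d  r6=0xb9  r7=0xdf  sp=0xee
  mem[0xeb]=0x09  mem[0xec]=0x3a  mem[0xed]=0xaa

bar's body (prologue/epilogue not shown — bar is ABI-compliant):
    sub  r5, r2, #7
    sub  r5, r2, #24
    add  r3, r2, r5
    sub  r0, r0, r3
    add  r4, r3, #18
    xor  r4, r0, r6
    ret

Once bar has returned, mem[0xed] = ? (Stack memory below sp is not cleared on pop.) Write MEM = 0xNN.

prologue: push r5 -> mem[0xed]=0x4d, sp=0xed
body[0] sub  r5, r2, #7 -> r5=0xdb
body[1] sub  r5, r2, #24 -> r5=0xca
body[2] add  r3, r2, r5 -> r3=0xac
body[3] sub  r0, r0, r3 -> r0=0x17
body[4] add  r4, r3, #18 -> r4=0xbe
body[5] xor  r4, r0, r6 -> r4=0xae
epilogue: pop r5=0x4d, sp=0xee
prologue pushed ['r5'] at ['0xed']

MEM = 0x4d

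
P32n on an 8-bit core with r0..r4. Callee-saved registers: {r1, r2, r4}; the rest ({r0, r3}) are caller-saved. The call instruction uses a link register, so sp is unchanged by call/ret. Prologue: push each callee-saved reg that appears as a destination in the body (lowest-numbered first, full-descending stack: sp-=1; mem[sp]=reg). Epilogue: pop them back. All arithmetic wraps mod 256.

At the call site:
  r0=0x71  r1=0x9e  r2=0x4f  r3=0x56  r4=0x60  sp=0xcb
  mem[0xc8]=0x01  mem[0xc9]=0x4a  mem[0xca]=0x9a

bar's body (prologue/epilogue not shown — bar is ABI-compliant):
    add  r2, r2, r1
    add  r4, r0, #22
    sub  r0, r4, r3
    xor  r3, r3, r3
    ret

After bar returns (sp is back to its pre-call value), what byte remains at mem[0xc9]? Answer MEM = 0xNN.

MEM = 0x60

prologue: push r2 → mem[0xca]=0x4f, sp=0xca
prologue: push r4 → mem[0xc9]=0x60, sp=0xc9
body[0] add  r2, r2, r1 → r2=0xed
body[1] add  r4, r0, #22 → r4=0x87
body[2] sub  r0, r4, r3 → r0=0x31
body[3] xor  r3, r3, r3 → r3=0x00
epilogue: pop r4=0x60, sp=0xca
epilogue: pop r2=0x4f, sp=0xcb
prologue pushed ['r2', 'r4'] at ['0xca', '0xc9']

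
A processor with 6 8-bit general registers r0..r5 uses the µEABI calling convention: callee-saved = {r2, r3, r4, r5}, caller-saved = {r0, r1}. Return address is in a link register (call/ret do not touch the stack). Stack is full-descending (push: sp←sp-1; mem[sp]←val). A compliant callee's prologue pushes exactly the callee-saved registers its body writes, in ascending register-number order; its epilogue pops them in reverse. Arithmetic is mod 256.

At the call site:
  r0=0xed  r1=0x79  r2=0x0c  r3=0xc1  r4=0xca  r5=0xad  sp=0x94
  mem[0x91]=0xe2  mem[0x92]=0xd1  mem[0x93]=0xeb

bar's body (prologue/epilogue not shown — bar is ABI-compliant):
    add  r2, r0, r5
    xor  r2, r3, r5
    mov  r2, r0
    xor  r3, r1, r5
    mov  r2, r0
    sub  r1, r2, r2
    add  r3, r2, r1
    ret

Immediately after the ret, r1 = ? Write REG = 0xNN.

prologue: push r2 -> mem[0x93]=0x0c, sp=0x93
prologue: push r3 -> mem[0x92]=0xc1, sp=0x92
body[0] add  r2, r0, r5 -> r2=0x9a
body[1] xor  r2, r3, r5 -> r2=0x6c
body[2] mov  r2, r0 -> r2=0xed
body[3] xor  r3, r1, r5 -> r3=0xd4
body[4] mov  r2, r0 -> r2=0xed
body[5] sub  r1, r2, r2 -> r1=0x00
body[6] add  r3, r2, r1 -> r3=0xed
epilogue: pop r3=0xc1, sp=0x93
epilogue: pop r2=0x0c, sp=0x94
r1 is caller-saved -> body value

REG = 0x00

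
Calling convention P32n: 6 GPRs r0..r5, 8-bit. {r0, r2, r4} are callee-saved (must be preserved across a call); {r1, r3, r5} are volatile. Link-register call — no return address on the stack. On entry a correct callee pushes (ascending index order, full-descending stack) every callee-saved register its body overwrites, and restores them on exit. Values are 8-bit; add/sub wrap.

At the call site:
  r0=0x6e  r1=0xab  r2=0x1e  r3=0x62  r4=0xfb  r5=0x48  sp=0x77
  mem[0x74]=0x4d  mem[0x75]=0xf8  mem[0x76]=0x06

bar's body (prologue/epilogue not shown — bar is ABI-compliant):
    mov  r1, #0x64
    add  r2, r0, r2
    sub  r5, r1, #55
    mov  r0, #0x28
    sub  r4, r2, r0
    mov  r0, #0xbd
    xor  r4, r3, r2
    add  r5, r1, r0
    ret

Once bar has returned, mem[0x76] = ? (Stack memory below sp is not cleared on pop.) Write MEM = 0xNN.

prologue: push r0 → mem[0x76]=0x6e, sp=0x76
prologue: push r2 → mem[0x75]=0x1e, sp=0x75
prologue: push r4 → mem[0x74]=0xfb, sp=0x74
body[0] mov  r1, #0x64 → r1=0x64
body[1] add  r2, r0, r2 → r2=0x8c
body[2] sub  r5, r1, #55 → r5=0x2d
body[3] mov  r0, #0x28 → r0=0x28
body[4] sub  r4, r2, r0 → r4=0x64
body[5] mov  r0, #0xbd → r0=0xbd
body[6] xor  r4, r3, r2 → r4=0xee
body[7] add  r5, r1, r0 → r5=0x21
epilogue: pop r4=0xfb, sp=0x75
epilogue: pop r2=0x1e, sp=0x76
epilogue: pop r0=0x6e, sp=0x77
prologue pushed ['r0', 'r2', 'r4'] at ['0x76', '0x75', '0x74']

MEM = 0x6e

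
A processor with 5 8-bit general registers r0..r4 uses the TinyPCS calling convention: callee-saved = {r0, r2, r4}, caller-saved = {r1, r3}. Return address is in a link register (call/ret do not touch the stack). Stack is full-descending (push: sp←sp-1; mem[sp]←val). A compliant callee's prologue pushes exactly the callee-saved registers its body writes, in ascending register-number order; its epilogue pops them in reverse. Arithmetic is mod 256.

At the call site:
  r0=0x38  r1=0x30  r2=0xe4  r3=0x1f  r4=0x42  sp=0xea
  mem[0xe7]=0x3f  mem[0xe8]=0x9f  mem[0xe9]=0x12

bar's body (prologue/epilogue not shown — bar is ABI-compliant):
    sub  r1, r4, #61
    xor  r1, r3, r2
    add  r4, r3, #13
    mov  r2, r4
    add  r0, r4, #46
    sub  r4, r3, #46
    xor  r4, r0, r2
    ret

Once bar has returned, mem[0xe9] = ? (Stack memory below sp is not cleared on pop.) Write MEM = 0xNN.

MEM = 0x38

prologue: push r0 → mem[0xe9]=0x38, sp=0xe9
prologue: push r2 → mem[0xe8]=0xe4, sp=0xe8
prologue: push r4 → mem[0xe7]=0x42, sp=0xe7
body[0] sub  r1, r4, #61 → r1=0x05
body[1] xor  r1, r3, r2 → r1=0xfb
body[2] add  r4, r3, #13 → r4=0x2c
body[3] mov  r2, r4 → r2=0x2c
body[4] add  r0, r4, #46 → r0=0x5a
body[5] sub  r4, r3, #46 → r4=0xf1
body[6] xor  r4, r0, r2 → r4=0x76
epilogue: pop r4=0x42, sp=0xe8
epilogue: pop r2=0xe4, sp=0xe9
epilogue: pop r0=0x38, sp=0xea
prologue pushed ['r0', 'r2', 'r4'] at ['0xe9', '0xe8', '0xe7']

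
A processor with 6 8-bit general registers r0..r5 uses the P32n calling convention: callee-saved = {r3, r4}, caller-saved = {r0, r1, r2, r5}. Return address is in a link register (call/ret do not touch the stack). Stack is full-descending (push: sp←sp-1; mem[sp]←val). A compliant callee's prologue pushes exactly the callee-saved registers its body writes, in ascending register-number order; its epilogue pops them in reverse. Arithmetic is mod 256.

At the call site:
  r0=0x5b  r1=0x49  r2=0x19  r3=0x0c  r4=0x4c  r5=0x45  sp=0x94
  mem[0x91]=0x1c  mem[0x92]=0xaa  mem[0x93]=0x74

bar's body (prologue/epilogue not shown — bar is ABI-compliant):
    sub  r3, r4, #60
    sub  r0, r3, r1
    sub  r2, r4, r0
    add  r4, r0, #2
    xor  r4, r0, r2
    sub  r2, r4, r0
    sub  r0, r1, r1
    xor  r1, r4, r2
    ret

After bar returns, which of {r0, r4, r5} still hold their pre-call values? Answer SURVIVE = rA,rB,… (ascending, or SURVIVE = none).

prologue: push r3 -> mem[0x93]=0x0c, sp=0x93
prologue: push r4 -> mem[0x92]=0x4c, sp=0x92
body[0] sub  r3, r4, #60 -> r3=0x10
body[1] sub  r0, r3, r1 -> r0=0xc7
body[2] sub  r2, r4, r0 -> r2=0x85
body[3] add  r4, r0, #2 -> r4=0xc9
body[4] xor  r4, r0, r2 -> r4=0x42
body[5] sub  r2, r4, r0 -> r2=0x7b
body[6] sub  r0, r1, r1 -> r0=0x00
body[7] xor  r1, r4, r2 -> r1=0x39
epilogue: pop r4=0x4c, sp=0x93
epilogue: pop r3=0x0c, sp=0x94
r0: caller-saved, written=True
r4: callee-saved, written=True
r5: caller-saved, written=False

SURVIVE = r4,r5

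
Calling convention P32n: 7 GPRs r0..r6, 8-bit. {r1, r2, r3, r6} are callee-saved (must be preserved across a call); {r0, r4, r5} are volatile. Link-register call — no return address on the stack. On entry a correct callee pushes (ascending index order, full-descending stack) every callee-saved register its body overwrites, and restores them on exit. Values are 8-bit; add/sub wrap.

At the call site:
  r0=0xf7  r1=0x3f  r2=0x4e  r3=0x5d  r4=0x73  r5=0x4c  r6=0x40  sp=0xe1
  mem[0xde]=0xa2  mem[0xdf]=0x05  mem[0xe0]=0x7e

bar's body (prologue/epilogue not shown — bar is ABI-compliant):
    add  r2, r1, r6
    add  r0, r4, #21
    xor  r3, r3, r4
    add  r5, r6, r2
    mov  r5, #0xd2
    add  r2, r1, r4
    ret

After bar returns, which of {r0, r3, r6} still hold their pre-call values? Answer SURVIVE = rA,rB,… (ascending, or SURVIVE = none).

SURVIVE = r3,r6

prologue: push r2 -> mem[0xe0]=0x4e, sp=0xe0
prologue: push r3 -> mem[0xdf]=0x5d, sp=0xdf
body[0] add  r2, r1, r6 -> r2=0x7f
body[1] add  r0, r4, #21 -> r0=0x88
body[2] xor  r3, r3, r4 -> r3=0x2e
body[3] add  r5, r6, r2 -> r5=0xbf
body[4] mov  r5, #0xd2 -> r5=0xd2
body[5] add  r2, r1, r4 -> r2=0xb2
epilogue: pop r3=0x5d, sp=0xe0
epilogue: pop r2=0x4e, sp=0xe1
r0: caller-saved, written=True
r3: callee-saved, written=True
r6: callee-saved, written=False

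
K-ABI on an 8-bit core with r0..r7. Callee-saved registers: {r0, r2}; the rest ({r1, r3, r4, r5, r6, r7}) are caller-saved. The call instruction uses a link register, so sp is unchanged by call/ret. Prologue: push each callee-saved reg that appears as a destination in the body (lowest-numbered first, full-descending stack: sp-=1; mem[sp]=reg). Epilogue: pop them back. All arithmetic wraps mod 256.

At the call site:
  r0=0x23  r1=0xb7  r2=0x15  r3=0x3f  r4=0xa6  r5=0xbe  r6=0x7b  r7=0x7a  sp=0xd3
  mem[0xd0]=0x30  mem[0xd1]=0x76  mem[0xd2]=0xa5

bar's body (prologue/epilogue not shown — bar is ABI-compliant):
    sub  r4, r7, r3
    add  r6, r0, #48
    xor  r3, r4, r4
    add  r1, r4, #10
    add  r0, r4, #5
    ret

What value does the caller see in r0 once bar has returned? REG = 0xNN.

prologue: push r0 -> mem[0xd2]=0x23, sp=0xd2
body[0] sub  r4, r7, r3 -> r4=0x3b
body[1] add  r6, r0, #48 -> r6=0x53
body[2] xor  r3, r4, r4 -> r3=0x00
body[3] add  r1, r4, #10 -> r1=0x45
body[4] add  r0, r4, #5 -> r0=0x40
epilogue: pop r0=0x23, sp=0xd3
r0 is callee-saved -> restored

REG = 0x23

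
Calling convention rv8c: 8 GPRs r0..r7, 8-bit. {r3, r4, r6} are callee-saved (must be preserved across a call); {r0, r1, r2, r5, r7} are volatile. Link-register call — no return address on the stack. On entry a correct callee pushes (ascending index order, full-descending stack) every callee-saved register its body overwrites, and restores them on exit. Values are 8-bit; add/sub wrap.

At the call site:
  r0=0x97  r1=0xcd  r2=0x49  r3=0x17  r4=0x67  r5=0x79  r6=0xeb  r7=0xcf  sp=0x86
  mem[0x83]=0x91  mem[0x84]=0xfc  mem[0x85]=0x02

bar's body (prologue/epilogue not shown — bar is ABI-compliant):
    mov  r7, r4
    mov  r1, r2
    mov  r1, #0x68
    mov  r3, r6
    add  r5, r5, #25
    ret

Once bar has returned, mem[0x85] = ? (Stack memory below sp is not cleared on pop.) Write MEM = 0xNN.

MEM = 0x17

prologue: push r3 → mem[0x85]=0x17, sp=0x85
body[0] mov  r7, r4 → r7=0x67
body[1] mov  r1, r2 → r1=0x49
body[2] mov  r1, #0x68 → r1=0x68
body[3] mov  r3, r6 → r3=0xeb
body[4] add  r5, r5, #25 → r5=0x92
epilogue: pop r3=0x17, sp=0x86
prologue pushed ['r3'] at ['0x85']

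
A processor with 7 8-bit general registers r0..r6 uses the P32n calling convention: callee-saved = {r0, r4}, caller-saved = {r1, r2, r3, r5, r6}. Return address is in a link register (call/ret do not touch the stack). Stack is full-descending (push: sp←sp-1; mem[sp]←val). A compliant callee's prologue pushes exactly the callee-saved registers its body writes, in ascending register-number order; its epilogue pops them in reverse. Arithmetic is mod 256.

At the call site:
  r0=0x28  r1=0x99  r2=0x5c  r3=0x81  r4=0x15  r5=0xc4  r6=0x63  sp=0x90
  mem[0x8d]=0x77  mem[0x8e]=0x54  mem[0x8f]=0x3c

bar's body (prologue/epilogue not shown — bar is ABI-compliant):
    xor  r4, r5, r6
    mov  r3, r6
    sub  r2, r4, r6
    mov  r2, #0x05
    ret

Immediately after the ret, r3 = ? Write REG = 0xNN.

prologue: push r4 -> mem[0x8f]=0x15, sp=0x8f
body[0] xor  r4, r5, r6 -> r4=0xa7
body[1] mov  r3, r6 -> r3=0x63
body[2] sub  r2, r4, r6 -> r2=0x44
body[3] mov  r2, #0x05 -> r2=0x05
epilogue: pop r4=0x15, sp=0x90
r3 is caller-saved -> body value

REG = 0x63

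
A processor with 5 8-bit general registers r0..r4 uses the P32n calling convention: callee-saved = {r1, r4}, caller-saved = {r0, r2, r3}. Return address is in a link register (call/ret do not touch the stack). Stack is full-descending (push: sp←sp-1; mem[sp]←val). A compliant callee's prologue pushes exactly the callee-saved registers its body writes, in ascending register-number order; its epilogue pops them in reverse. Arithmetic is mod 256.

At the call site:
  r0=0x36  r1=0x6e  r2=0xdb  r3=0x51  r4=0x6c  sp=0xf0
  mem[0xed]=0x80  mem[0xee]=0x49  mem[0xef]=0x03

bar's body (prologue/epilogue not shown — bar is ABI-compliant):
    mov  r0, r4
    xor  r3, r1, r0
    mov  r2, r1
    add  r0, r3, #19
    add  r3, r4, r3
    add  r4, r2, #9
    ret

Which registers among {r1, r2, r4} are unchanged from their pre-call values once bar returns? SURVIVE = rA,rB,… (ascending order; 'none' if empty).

SURVIVE = r1,r4

prologue: push r4 -> mem[0xef]=0x6c, sp=0xef
body[0] mov  r0, r4 -> r0=0x6c
body[1] xor  r3, r1, r0 -> r3=0x02
body[2] mov  r2, r1 -> r2=0x6e
body[3] add  r0, r3, #19 -> r0=0x15
body[4] add  r3, r4, r3 -> r3=0x6e
body[5] add  r4, r2, #9 -> r4=0x77
epilogue: pop r4=0x6c, sp=0xf0
r1: callee-saved, written=False
r2: caller-saved, written=True
r4: callee-saved, written=True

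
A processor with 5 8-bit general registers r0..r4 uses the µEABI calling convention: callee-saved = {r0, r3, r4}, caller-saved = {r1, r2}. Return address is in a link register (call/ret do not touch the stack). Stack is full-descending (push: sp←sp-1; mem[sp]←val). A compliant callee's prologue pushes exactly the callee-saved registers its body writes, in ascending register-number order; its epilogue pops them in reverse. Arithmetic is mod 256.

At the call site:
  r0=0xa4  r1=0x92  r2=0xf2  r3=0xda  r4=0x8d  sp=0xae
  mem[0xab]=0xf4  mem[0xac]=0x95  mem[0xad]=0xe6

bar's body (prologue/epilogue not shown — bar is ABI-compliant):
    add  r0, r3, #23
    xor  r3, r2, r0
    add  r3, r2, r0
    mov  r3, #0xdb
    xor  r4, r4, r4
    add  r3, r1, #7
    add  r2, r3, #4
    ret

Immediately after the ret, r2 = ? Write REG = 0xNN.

REG = 0x9d

prologue: push r0 → mem[0xad]=0xa4, sp=0xad
prologue: push r3 → mem[0xac]=0xda, sp=0xac
prologue: push r4 → mem[0xab]=0x8d, sp=0xab
body[0] add  r0, r3, #23 → r0=0xf1
body[1] xor  r3, r2, r0 → r3=0x03
body[2] add  r3, r2, r0 → r3=0xe3
body[3] mov  r3, #0xdb → r3=0xdb
body[4] xor  r4, r4, r4 → r4=0x00
body[5] add  r3, r1, #7 → r3=0x99
body[6] add  r2, r3, #4 → r2=0x9d
epilogue: pop r4=0x8d, sp=0xac
epilogue: pop r3=0xda, sp=0xad
epilogue: pop r0=0xa4, sp=0xae
r2 is caller-saved → body value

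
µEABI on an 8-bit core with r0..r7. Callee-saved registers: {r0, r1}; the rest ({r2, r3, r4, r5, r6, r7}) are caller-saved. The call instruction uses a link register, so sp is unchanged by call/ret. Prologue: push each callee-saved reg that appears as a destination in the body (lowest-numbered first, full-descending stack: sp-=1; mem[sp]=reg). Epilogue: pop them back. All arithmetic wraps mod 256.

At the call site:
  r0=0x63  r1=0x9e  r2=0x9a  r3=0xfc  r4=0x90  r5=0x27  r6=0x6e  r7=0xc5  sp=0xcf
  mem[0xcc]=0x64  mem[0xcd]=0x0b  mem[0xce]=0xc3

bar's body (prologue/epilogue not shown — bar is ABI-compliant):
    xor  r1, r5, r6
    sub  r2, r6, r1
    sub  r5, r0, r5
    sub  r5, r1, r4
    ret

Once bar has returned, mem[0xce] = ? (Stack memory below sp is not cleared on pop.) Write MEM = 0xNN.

prologue: push r1 -> mem[0xce]=0x9e, sp=0xce
body[0] xor  r1, r5, r6 -> r1=0x49
body[1] sub  r2, r6, r1 -> r2=0x25
body[2] sub  r5, r0, r5 -> r5=0x3c
body[3] sub  r5, r1, r4 -> r5=0xb9
epilogue: pop r1=0x9e, sp=0xcf
prologue pushed ['r1'] at ['0xce']

MEM = 0x9e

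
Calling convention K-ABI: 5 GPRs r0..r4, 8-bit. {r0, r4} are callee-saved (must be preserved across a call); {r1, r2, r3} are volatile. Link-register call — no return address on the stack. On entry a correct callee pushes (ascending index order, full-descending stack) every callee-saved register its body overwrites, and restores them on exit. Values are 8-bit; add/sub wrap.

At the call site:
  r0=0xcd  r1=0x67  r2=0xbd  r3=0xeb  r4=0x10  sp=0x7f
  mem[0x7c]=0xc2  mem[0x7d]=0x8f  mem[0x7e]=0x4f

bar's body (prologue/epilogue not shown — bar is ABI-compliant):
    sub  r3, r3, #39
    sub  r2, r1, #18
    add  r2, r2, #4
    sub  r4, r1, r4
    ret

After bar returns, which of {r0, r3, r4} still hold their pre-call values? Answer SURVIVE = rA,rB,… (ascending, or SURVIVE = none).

prologue: push r4 -> mem[0x7e]=0x10, sp=0x7e
body[0] sub  r3, r3, #39 -> r3=0xc4
body[1] sub  r2, r1, #18 -> r2=0x55
body[2] add  r2, r2, #4 -> r2=0x59
body[3] sub  r4, r1, r4 -> r4=0x57
epilogue: pop r4=0x10, sp=0x7f
r0: callee-saved, written=False
r3: caller-saved, written=True
r4: callee-saved, written=True

SURVIVE = r0,r4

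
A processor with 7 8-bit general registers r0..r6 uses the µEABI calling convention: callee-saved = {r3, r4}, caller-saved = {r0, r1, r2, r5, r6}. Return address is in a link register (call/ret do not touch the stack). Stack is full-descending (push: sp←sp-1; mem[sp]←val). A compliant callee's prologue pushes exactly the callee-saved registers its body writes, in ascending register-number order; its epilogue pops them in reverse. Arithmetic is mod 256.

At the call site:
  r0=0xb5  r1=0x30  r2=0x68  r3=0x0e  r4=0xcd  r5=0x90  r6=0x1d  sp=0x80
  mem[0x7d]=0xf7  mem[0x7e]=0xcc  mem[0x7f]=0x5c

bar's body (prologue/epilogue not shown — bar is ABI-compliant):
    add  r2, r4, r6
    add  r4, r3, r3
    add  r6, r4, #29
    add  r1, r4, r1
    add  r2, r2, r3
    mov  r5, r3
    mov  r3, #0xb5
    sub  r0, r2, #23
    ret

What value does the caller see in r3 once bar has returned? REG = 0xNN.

prologue: push r3 -> mem[0x7f]=0x0e, sp=0x7f
prologue: push r4 -> mem[0x7e]=0xcd, sp=0x7e
body[0] add  r2, r4, r6 -> r2=0xea
body[1] add  r4, r3, r3 -> r4=0x1c
body[2] add  r6, r4, #29 -> r6=0x39
body[3] add  r1, r4, r1 -> r1=0x4c
body[4] add  r2, r2, r3 -> r2=0xf8
body[5] mov  r5, r3 -> r5=0x0e
body[6] mov  r3, #0xb5 -> r3=0xb5
body[7] sub  r0, r2, #23 -> r0=0xe1
epilogue: pop r4=0xcd, sp=0x7f
epilogue: pop r3=0x0e, sp=0x80
r3 is callee-saved -> restored

REG = 0x0e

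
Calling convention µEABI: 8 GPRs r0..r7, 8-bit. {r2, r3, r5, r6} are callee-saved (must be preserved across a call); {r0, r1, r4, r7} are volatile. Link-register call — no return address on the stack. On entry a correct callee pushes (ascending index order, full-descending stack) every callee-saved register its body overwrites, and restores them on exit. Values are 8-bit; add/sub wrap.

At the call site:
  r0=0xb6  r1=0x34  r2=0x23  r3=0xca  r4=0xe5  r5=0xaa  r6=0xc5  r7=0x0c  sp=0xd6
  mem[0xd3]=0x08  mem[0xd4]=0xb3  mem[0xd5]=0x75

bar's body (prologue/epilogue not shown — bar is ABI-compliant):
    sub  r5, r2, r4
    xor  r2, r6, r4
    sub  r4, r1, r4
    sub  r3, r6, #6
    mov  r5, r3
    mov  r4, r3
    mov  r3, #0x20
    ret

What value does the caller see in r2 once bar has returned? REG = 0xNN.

prologue: push r2 -> mem[0xd5]=0x23, sp=0xd5
prologue: push r3 -> mem[0xd4]=0xca, sp=0xd4
prologue: push r5 -> mem[0xd3]=0xaa, sp=0xd3
body[0] sub  r5, r2, r4 -> r5=0x3e
body[1] xor  r2, r6, r4 -> r2=0x20
body[2] sub  r4, r1, r4 -> r4=0x4f
body[3] sub  r3, r6, #6 -> r3=0xbf
body[4] mov  r5, r3 -> r5=0xbf
body[5] mov  r4, r3 -> r4=0xbf
body[6] mov  r3, #0x20 -> r3=0x20
epilogue: pop r5=0xaa, sp=0xd4
epilogue: pop r3=0xca, sp=0xd5
epilogue: pop r2=0x23, sp=0xd6
r2 is callee-saved -> restored

REG = 0x23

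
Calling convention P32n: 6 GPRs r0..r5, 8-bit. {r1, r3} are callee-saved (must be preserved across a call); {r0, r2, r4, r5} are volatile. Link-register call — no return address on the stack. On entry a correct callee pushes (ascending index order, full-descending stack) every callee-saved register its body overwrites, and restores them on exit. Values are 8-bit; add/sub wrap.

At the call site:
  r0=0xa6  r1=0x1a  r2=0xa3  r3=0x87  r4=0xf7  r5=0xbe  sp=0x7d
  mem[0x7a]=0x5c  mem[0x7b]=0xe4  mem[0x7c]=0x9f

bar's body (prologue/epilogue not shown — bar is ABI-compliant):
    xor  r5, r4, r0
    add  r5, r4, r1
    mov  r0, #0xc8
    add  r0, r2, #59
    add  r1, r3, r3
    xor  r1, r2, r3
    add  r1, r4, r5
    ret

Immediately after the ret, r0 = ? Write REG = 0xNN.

REG = 0xde

prologue: push r1 -> mem[0x7c]=0x1a, sp=0x7c
body[0] xor  r5, r4, r0 -> r5=0x51
body[1] add  r5, r4, r1 -> r5=0x11
body[2] mov  r0, #0xc8 -> r0=0xc8
body[3] add  r0, r2, #59 -> r0=0xde
body[4] add  r1, r3, r3 -> r1=0x0e
body[5] xor  r1, r2, r3 -> r1=0x24
body[6] add  r1, r4, r5 -> r1=0x08
epilogue: pop r1=0x1a, sp=0x7d
r0 is caller-saved -> body value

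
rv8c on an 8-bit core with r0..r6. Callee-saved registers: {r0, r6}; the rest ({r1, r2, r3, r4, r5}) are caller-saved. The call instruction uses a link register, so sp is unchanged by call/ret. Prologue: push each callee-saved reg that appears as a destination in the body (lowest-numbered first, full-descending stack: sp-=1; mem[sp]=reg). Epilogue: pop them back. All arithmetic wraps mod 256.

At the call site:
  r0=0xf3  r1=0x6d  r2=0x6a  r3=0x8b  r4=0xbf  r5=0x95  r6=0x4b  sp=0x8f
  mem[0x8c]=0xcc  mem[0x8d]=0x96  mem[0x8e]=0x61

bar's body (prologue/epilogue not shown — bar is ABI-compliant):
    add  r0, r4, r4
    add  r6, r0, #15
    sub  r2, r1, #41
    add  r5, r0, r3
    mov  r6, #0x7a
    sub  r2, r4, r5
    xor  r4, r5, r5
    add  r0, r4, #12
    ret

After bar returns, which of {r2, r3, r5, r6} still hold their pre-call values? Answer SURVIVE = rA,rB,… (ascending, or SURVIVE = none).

SURVIVE = r3,r6

prologue: push r0 -> mem[0x8e]=0xf3, sp=0x8e
prologue: push r6 -> mem[0x8d]=0x4b, sp=0x8d
body[0] add  r0, r4, r4 -> r0=0x7e
body[1] add  r6, r0, #15 -> r6=0x8d
body[2] sub  r2, r1, #41 -> r2=0x44
body[3] add  r5, r0, r3 -> r5=0x09
body[4] mov  r6, #0x7a -> r6=0x7a
body[5] sub  r2, r4, r5 -> r2=0xb6
body[6] xor  r4, r5, r5 -> r4=0x00
body[7] add  r0, r4, #12 -> r0=0x0c
epilogue: pop r6=0x4b, sp=0x8e
epilogue: pop r0=0xf3, sp=0x8f
r2: caller-saved, written=True
r3: caller-saved, written=False
r5: caller-saved, written=True
r6: callee-saved, written=True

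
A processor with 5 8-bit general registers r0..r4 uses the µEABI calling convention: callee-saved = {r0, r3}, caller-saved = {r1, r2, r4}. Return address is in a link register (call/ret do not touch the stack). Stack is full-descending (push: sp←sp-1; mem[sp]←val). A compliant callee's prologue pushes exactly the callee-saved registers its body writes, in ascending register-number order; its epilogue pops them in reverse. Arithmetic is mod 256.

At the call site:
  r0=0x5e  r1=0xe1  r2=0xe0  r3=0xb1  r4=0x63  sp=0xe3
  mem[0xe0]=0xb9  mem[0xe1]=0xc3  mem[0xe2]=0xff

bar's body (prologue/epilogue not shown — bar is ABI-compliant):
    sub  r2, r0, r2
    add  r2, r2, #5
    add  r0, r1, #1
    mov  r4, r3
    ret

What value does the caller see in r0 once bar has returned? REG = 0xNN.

prologue: push r0 -> mem[0xe2]=0x5e, sp=0xe2
body[0] sub  r2, r0, r2 -> r2=0x7e
body[1] add  r2, r2, #5 -> r2=0x83
body[2] add  r0, r1, #1 -> r0=0xe2
body[3] mov  r4, r3 -> r4=0xb1
epilogue: pop r0=0x5e, sp=0xe3
r0 is callee-saved -> restored

REG = 0x5e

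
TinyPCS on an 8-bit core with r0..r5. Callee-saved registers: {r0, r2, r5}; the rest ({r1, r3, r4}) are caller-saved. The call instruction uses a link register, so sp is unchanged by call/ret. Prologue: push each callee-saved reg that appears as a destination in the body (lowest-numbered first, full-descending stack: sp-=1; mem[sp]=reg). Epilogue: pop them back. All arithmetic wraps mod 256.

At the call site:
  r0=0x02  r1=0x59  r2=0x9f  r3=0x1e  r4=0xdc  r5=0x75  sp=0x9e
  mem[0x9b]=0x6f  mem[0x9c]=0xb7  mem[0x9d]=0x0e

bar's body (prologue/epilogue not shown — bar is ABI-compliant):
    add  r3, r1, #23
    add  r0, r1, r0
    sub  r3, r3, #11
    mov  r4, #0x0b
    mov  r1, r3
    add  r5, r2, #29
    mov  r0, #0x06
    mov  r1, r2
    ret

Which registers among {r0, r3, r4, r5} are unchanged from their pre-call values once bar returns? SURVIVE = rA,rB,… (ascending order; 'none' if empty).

SURVIVE = r0,r5

prologue: push r0 -> mem[0x9d]=0x02, sp=0x9d
prologue: push r5 -> mem[0x9c]=0x75, sp=0x9c
body[0] add  r3, r1, #23 -> r3=0x70
body[1] add  r0, r1, r0 -> r0=0x5b
body[2] sub  r3, r3, #11 -> r3=0x65
body[3] mov  r4, #0x0b -> r4=0x0b
body[4] mov  r1, r3 -> r1=0x65
body[5] add  r5, r2, #29 -> r5=0xbc
body[6] mov  r0, #0x06 -> r0=0x06
body[7] mov  r1, r2 -> r1=0x9f
epilogue: pop r5=0x75, sp=0x9d
epilogue: pop r0=0x02, sp=0x9e
r0: callee-saved, written=True
r3: caller-saved, written=True
r4: caller-saved, written=True
r5: callee-saved, written=True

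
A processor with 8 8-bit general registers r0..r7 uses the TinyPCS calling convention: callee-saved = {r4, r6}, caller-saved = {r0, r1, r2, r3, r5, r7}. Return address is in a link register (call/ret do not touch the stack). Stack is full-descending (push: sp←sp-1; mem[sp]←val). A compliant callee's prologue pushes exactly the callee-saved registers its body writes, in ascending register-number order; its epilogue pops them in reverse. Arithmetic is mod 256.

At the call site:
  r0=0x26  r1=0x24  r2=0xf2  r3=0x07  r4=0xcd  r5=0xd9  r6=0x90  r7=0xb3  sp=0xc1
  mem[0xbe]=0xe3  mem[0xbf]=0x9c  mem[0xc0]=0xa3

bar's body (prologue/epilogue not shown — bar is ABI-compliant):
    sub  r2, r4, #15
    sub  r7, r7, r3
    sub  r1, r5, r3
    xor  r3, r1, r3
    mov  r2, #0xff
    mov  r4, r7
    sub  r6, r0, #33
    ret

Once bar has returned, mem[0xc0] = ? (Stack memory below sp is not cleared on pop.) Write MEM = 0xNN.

MEM = 0xcd

prologue: push r4 → mem[0xc0]=0xcd, sp=0xc0
prologue: push r6 → mem[0xbf]=0x90, sp=0xbf
body[0] sub  r2, r4, #15 → r2=0xbe
body[1] sub  r7, r7, r3 → r7=0xac
body[2] sub  r1, r5, r3 → r1=0xd2
body[3] xor  r3, r1, r3 → r3=0xd5
body[4] mov  r2, #0xff → r2=0xff
body[5] mov  r4, r7 → r4=0xac
body[6] sub  r6, r0, #33 → r6=0x05
epilogue: pop r6=0x90, sp=0xc0
epilogue: pop r4=0xcd, sp=0xc1
prologue pushed ['r4', 'r6'] at ['0xc0', '0xbf']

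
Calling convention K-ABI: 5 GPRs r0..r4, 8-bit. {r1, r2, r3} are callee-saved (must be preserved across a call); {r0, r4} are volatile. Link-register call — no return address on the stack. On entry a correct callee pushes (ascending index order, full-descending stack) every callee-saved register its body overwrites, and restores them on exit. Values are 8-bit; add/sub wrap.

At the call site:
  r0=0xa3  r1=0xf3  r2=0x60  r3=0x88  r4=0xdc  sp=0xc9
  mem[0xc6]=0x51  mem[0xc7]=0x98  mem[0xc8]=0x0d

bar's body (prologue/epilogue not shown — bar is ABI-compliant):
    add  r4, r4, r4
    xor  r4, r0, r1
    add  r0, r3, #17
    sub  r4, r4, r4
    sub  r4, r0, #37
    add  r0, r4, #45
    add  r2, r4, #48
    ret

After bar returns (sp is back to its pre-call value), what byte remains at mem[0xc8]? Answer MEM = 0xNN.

prologue: push r2 -> mem[0xc8]=0x60, sp=0xc8
body[0] add  r4, r4, r4 -> r4=0xb8
body[1] xor  r4, r0, r1 -> r4=0x50
body[2] add  r0, r3, #17 -> r0=0x99
body[3] sub  r4, r4, r4 -> r4=0x00
body[4] sub  r4, r0, #37 -> r4=0x74
body[5] add  r0, r4, #45 -> r0=0xa1
body[6] add  r2, r4, #48 -> r2=0xa4
epilogue: pop r2=0x60, sp=0xc9
prologue pushed ['r2'] at ['0xc8']

MEM = 0x60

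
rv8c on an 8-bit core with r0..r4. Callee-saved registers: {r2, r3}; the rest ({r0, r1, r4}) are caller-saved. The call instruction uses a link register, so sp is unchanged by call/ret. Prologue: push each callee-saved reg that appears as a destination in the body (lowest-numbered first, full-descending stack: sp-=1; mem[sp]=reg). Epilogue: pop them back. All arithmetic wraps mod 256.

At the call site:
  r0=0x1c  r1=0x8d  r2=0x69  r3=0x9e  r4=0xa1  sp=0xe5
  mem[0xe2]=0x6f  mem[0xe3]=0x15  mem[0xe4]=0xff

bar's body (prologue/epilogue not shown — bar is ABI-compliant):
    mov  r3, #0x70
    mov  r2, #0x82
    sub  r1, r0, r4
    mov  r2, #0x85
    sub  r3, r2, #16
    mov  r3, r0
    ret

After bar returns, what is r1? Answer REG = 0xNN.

REG = 0x7b

prologue: push r2 → mem[0xe4]=0x69, sp=0xe4
prologue: push r3 → mem[0xe3]=0x9e, sp=0xe3
body[0] mov  r3, #0x70 → r3=0x70
body[1] mov  r2, #0x82 → r2=0x82
body[2] sub  r1, r0, r4 → r1=0x7b
body[3] mov  r2, #0x85 → r2=0x85
body[4] sub  r3, r2, #16 → r3=0x75
body[5] mov  r3, r0 → r3=0x1c
epilogue: pop r3=0x9e, sp=0xe4
epilogue: pop r2=0x69, sp=0xe5
r1 is caller-saved → body value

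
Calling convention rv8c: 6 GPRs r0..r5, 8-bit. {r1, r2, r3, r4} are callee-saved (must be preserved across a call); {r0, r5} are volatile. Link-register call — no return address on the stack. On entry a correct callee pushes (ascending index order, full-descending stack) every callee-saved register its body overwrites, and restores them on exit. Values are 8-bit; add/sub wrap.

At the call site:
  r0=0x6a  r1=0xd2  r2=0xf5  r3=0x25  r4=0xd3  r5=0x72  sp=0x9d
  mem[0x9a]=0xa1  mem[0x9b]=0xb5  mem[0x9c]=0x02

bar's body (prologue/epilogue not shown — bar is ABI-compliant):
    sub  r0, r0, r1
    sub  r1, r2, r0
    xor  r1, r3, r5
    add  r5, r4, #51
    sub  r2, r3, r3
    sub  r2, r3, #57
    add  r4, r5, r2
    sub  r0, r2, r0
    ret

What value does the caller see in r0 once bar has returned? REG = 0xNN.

REG = 0x54

prologue: push r1 → mem[0x9c]=0xd2, sp=0x9c
prologue: push r2 → mem[0x9b]=0xf5, sp=0x9b
prologue: push r4 → mem[0x9a]=0xd3, sp=0x9a
body[0] sub  r0, r0, r1 → r0=0x98
body[1] sub  r1, r2, r0 → r1=0x5d
body[2] xor  r1, r3, r5 → r1=0x57
body[3] add  r5, r4, #51 → r5=0x06
body[4] sub  r2, r3, r3 → r2=0x00
body[5] sub  r2, r3, #57 → r2=0xec
body[6] add  r4, r5, r2 → r4=0xf2
body[7] sub  r0, r2, r0 → r0=0x54
epilogue: pop r4=0xd3, sp=0x9b
epilogue: pop r2=0xf5, sp=0x9c
epilogue: pop r1=0xd2, sp=0x9d
r0 is caller-saved → body value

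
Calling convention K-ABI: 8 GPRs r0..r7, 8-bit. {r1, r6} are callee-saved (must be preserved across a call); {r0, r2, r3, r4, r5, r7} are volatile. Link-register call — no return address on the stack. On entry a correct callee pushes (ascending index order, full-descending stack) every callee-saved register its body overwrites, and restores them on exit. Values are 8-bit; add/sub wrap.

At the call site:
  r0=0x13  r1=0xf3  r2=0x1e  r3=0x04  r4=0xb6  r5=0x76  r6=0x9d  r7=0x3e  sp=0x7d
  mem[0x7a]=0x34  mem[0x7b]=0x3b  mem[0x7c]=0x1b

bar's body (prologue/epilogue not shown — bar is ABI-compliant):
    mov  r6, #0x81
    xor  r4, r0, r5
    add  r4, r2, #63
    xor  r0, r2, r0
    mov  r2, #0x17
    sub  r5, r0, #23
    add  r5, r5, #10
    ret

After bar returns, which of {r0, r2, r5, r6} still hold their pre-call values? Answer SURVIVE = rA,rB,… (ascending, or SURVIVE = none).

SURVIVE = r6

prologue: push r6 → mem[0x7c]=0x9d, sp=0x7c
body[0] mov  r6, #0x81 → r6=0x81
body[1] xor  r4, r0, r5 → r4=0x65
body[2] add  r4, r2, #63 → r4=0x5d
body[3] xor  r0, r2, r0 → r0=0x0d
body[4] mov  r2, #0x17 → r2=0x17
body[5] sub  r5, r0, #23 → r5=0xf6
body[6] add  r5, r5, #10 → r5=0x00
epilogue: pop r6=0x9d, sp=0x7d
r0: caller-saved, written=True
r2: caller-saved, written=True
r5: caller-saved, written=True
r6: callee-saved, written=True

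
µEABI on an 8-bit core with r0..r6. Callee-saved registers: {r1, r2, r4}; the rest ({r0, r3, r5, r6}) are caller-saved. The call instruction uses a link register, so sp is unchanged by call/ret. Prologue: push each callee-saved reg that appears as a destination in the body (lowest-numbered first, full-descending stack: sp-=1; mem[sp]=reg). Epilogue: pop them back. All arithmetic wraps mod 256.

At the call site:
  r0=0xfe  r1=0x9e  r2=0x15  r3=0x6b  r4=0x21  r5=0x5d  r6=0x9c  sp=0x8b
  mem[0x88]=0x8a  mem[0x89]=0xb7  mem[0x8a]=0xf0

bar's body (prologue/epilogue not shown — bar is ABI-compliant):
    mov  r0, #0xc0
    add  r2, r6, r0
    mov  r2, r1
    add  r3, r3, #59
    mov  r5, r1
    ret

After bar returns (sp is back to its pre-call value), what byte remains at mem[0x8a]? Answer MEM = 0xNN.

prologue: push r2 → mem[0x8a]=0x15, sp=0x8a
body[0] mov  r0, #0xc0 → r0=0xc0
body[1] add  r2, r6, r0 → r2=0x5c
body[2] mov  r2, r1 → r2=0x9e
body[3] add  r3, r3, #59 → r3=0xa6
body[4] mov  r5, r1 → r5=0x9e
epilogue: pop r2=0x15, sp=0x8b
prologue pushed ['r2'] at ['0x8a']

MEM = 0x15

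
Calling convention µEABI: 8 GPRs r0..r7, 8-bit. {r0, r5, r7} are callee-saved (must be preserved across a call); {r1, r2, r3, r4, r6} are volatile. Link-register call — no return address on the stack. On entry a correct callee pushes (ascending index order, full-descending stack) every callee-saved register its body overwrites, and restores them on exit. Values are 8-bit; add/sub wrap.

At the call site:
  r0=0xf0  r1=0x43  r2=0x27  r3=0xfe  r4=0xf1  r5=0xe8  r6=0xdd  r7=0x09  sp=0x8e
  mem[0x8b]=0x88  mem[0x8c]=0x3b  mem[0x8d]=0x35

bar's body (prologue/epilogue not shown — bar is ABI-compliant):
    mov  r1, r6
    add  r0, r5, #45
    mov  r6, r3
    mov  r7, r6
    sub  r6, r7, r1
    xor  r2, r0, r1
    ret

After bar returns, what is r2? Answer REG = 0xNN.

prologue: push r0 -> mem[0x8d]=0xf0, sp=0x8d
prologue: push r7 -> mem[0x8c]=0x09, sp=0x8c
body[0] mov  r1, r6 -> r1=0xdd
body[1] add  r0, r5, #45 -> r0=0x15
body[2] mov  r6, r3 -> r6=0xfe
body[3] mov  r7, r6 -> r7=0xfe
body[4] sub  r6, r7, r1 -> r6=0x21
body[5] xor  r2, r0, r1 -> r2=0xc8
epilogue: pop r7=0x09, sp=0x8d
epilogue: pop r0=0xf0, sp=0x8e
r2 is caller-saved -> body value

REG = 0xc8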